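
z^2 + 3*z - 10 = (z - 2)*(z + 5)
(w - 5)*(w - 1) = w^2 - 6*w + 5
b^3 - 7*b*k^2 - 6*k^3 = (b - 3*k)*(b + k)*(b + 2*k)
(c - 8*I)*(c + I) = c^2 - 7*I*c + 8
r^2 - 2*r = r*(r - 2)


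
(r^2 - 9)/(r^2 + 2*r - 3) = (r - 3)/(r - 1)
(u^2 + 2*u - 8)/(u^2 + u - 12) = (u - 2)/(u - 3)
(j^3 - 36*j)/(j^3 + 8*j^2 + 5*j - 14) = j*(j^2 - 36)/(j^3 + 8*j^2 + 5*j - 14)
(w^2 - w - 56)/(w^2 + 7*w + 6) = (w^2 - w - 56)/(w^2 + 7*w + 6)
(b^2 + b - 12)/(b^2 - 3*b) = (b + 4)/b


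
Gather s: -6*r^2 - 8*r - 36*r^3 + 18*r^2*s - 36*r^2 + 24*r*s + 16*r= -36*r^3 - 42*r^2 + 8*r + s*(18*r^2 + 24*r)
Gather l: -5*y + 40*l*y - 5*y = 40*l*y - 10*y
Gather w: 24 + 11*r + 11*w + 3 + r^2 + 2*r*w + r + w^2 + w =r^2 + 12*r + w^2 + w*(2*r + 12) + 27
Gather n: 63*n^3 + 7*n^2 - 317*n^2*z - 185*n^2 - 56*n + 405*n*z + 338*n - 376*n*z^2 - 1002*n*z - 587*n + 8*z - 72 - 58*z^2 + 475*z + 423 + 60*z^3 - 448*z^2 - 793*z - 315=63*n^3 + n^2*(-317*z - 178) + n*(-376*z^2 - 597*z - 305) + 60*z^3 - 506*z^2 - 310*z + 36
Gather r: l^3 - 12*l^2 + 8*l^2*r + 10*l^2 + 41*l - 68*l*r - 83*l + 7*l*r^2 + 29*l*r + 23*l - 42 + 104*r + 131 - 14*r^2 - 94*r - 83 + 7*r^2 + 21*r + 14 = l^3 - 2*l^2 - 19*l + r^2*(7*l - 7) + r*(8*l^2 - 39*l + 31) + 20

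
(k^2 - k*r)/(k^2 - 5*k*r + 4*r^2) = k/(k - 4*r)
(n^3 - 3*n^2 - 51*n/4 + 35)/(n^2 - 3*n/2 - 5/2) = (n^2 - n/2 - 14)/(n + 1)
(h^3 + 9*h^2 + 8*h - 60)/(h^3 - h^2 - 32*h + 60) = (h + 5)/(h - 5)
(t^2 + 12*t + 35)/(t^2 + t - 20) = (t + 7)/(t - 4)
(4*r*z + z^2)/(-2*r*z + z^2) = (4*r + z)/(-2*r + z)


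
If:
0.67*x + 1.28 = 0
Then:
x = -1.91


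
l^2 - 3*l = l*(l - 3)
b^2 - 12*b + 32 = (b - 8)*(b - 4)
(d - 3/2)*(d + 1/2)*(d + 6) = d^3 + 5*d^2 - 27*d/4 - 9/2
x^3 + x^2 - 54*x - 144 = (x - 8)*(x + 3)*(x + 6)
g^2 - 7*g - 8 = (g - 8)*(g + 1)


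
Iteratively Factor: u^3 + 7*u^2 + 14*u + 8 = (u + 2)*(u^2 + 5*u + 4) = (u + 1)*(u + 2)*(u + 4)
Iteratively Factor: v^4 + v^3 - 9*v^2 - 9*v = (v - 3)*(v^3 + 4*v^2 + 3*v) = (v - 3)*(v + 1)*(v^2 + 3*v) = (v - 3)*(v + 1)*(v + 3)*(v)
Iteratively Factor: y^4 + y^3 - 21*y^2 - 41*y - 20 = (y + 1)*(y^3 - 21*y - 20) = (y + 1)^2*(y^2 - y - 20) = (y + 1)^2*(y + 4)*(y - 5)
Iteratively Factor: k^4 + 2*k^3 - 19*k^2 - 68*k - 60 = (k + 2)*(k^3 - 19*k - 30) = (k - 5)*(k + 2)*(k^2 + 5*k + 6) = (k - 5)*(k + 2)*(k + 3)*(k + 2)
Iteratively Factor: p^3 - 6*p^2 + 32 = (p + 2)*(p^2 - 8*p + 16) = (p - 4)*(p + 2)*(p - 4)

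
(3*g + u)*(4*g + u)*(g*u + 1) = 12*g^3*u + 7*g^2*u^2 + 12*g^2 + g*u^3 + 7*g*u + u^2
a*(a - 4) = a^2 - 4*a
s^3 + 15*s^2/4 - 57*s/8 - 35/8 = (s - 7/4)*(s + 1/2)*(s + 5)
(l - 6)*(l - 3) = l^2 - 9*l + 18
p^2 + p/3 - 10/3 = (p - 5/3)*(p + 2)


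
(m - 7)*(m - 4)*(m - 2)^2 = m^4 - 15*m^3 + 76*m^2 - 156*m + 112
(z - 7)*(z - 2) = z^2 - 9*z + 14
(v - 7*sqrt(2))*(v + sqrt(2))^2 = v^3 - 5*sqrt(2)*v^2 - 26*v - 14*sqrt(2)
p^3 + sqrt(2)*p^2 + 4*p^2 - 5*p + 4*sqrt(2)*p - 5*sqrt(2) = (p - 1)*(p + 5)*(p + sqrt(2))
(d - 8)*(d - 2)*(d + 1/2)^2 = d^4 - 9*d^3 + 25*d^2/4 + 27*d/2 + 4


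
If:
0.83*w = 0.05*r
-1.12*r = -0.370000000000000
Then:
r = 0.33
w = 0.02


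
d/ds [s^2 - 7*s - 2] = 2*s - 7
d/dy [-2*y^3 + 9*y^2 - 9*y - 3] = -6*y^2 + 18*y - 9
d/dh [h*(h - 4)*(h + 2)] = 3*h^2 - 4*h - 8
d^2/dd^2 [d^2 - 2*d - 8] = 2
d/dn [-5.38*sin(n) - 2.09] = -5.38*cos(n)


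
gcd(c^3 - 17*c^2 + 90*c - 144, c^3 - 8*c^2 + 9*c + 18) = c^2 - 9*c + 18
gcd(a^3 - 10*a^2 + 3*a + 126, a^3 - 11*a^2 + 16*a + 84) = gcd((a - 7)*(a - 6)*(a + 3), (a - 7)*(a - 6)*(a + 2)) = a^2 - 13*a + 42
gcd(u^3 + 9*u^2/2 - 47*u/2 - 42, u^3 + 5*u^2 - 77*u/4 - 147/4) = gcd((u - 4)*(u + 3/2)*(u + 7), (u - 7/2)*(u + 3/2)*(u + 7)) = u^2 + 17*u/2 + 21/2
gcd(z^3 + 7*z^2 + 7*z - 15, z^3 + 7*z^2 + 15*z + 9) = z + 3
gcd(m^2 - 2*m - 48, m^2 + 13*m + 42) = m + 6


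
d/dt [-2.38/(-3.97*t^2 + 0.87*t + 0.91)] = (2.0706 - 18.8972*t)/(-3.97*t^2 + 0.87*t + 0.91)^2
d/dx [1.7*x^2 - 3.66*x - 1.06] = 3.4*x - 3.66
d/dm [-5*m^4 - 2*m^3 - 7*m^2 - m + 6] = -20*m^3 - 6*m^2 - 14*m - 1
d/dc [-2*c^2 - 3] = -4*c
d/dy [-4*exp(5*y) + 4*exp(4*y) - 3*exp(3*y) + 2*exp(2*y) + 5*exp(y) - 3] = (-20*exp(4*y) + 16*exp(3*y) - 9*exp(2*y) + 4*exp(y) + 5)*exp(y)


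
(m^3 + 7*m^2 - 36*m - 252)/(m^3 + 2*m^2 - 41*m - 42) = (m + 6)/(m + 1)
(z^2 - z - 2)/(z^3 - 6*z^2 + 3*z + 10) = 1/(z - 5)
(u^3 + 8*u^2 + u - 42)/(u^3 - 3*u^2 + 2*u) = (u^2 + 10*u + 21)/(u*(u - 1))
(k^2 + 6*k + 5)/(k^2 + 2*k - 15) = (k + 1)/(k - 3)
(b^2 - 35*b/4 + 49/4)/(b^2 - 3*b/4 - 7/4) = (b - 7)/(b + 1)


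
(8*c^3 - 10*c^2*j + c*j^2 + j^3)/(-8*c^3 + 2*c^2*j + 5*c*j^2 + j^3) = (-2*c + j)/(2*c + j)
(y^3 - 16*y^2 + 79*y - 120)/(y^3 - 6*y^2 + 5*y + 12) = (y^2 - 13*y + 40)/(y^2 - 3*y - 4)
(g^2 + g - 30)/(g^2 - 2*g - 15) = (g + 6)/(g + 3)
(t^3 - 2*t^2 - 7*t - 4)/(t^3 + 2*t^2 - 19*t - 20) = (t + 1)/(t + 5)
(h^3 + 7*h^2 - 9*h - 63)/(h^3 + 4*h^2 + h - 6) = (h^2 + 4*h - 21)/(h^2 + h - 2)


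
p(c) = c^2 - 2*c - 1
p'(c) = 2*c - 2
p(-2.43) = 9.76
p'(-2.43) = -6.86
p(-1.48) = 4.15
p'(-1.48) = -4.96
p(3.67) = 5.13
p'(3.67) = 5.34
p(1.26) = -1.93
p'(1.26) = 0.52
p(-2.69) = 11.62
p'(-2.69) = -7.38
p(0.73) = -1.93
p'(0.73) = -0.54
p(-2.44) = 9.83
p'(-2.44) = -6.88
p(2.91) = 1.65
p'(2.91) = 3.82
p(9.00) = 62.00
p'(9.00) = 16.00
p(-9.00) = 98.00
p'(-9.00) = -20.00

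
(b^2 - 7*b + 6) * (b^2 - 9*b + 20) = b^4 - 16*b^3 + 89*b^2 - 194*b + 120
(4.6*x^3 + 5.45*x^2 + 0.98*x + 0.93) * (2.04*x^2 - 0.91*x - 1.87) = 9.384*x^5 + 6.932*x^4 - 11.5623*x^3 - 9.1861*x^2 - 2.6789*x - 1.7391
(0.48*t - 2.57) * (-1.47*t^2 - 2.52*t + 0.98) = -0.7056*t^3 + 2.5683*t^2 + 6.9468*t - 2.5186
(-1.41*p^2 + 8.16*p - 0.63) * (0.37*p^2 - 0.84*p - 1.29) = -0.5217*p^4 + 4.2036*p^3 - 5.2686*p^2 - 9.9972*p + 0.8127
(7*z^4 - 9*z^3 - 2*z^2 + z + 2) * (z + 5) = 7*z^5 + 26*z^4 - 47*z^3 - 9*z^2 + 7*z + 10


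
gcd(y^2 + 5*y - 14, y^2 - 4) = y - 2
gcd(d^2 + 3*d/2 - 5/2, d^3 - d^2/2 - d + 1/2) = d - 1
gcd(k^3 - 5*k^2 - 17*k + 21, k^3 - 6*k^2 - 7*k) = k - 7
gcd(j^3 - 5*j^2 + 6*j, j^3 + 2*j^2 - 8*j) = j^2 - 2*j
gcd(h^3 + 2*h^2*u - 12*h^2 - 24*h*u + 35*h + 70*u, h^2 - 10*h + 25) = h - 5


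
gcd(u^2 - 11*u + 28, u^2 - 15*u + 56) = u - 7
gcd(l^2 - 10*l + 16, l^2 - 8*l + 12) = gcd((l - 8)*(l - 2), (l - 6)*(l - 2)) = l - 2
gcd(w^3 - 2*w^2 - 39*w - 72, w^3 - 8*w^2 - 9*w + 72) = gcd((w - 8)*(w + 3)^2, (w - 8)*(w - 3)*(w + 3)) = w^2 - 5*w - 24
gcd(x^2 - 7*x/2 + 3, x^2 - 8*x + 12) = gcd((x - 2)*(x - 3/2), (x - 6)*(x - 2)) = x - 2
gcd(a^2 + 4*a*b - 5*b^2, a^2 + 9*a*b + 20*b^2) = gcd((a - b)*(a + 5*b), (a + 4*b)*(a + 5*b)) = a + 5*b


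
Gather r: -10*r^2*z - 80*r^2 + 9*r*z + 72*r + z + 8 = r^2*(-10*z - 80) + r*(9*z + 72) + z + 8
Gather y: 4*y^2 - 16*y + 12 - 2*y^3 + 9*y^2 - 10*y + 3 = -2*y^3 + 13*y^2 - 26*y + 15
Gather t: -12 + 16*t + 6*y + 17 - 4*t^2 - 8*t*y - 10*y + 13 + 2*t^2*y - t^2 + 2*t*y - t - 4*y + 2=t^2*(2*y - 5) + t*(15 - 6*y) - 8*y + 20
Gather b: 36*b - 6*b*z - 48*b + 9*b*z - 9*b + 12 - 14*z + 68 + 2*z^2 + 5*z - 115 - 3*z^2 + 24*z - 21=b*(3*z - 21) - z^2 + 15*z - 56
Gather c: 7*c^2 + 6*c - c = 7*c^2 + 5*c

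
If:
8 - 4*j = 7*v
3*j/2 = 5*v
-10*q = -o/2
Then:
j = 80/61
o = 20*q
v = 24/61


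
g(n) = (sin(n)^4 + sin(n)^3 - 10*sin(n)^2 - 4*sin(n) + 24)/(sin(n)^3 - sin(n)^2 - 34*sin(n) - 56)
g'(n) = (-3*sin(n)^2*cos(n) + 2*sin(n)*cos(n) + 34*cos(n))*(sin(n)^4 + sin(n)^3 - 10*sin(n)^2 - 4*sin(n) + 24)/(sin(n)^3 - sin(n)^2 - 34*sin(n) - 56)^2 + (4*sin(n)^3*cos(n) + 3*sin(n)^2*cos(n) - 20*sin(n)*cos(n) - 4*cos(n))/(sin(n)^3 - sin(n)^2 - 34*sin(n) - 56) = (sin(n)^4 - 6*sin(n)^3 - 73*sin(n)^2 + 32*sin(n) + 260)*cos(n)/((sin(n) - 7)^2*(sin(n) + 4)^2)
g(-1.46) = -0.75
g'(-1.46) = 0.03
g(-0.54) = -0.60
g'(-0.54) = 0.28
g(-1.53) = -0.75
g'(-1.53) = 0.01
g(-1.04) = -0.71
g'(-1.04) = 0.15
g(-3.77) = -0.24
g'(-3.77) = -0.24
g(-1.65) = -0.75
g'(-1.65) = -0.02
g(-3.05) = -0.46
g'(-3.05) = -0.33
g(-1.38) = -0.74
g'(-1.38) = 0.05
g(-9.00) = -0.57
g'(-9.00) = -0.30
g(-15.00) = -0.64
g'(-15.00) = -0.24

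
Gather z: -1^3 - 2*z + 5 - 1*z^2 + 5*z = -z^2 + 3*z + 4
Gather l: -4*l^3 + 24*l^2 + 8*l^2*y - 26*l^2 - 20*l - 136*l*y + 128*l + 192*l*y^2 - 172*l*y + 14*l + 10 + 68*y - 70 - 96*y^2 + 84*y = -4*l^3 + l^2*(8*y - 2) + l*(192*y^2 - 308*y + 122) - 96*y^2 + 152*y - 60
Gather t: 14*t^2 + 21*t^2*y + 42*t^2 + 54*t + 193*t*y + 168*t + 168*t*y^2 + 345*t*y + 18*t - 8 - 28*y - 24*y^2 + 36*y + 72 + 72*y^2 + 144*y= t^2*(21*y + 56) + t*(168*y^2 + 538*y + 240) + 48*y^2 + 152*y + 64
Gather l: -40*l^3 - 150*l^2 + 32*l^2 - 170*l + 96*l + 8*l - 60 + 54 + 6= -40*l^3 - 118*l^2 - 66*l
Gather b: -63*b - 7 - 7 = -63*b - 14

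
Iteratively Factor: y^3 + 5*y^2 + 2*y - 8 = (y + 2)*(y^2 + 3*y - 4) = (y + 2)*(y + 4)*(y - 1)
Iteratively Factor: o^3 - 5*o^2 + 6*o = (o)*(o^2 - 5*o + 6) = o*(o - 3)*(o - 2)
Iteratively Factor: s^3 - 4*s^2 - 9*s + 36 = (s + 3)*(s^2 - 7*s + 12) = (s - 3)*(s + 3)*(s - 4)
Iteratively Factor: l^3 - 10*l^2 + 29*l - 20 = (l - 4)*(l^2 - 6*l + 5) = (l - 4)*(l - 1)*(l - 5)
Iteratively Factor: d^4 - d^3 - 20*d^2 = (d - 5)*(d^3 + 4*d^2) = (d - 5)*(d + 4)*(d^2) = d*(d - 5)*(d + 4)*(d)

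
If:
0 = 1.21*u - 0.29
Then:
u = 0.24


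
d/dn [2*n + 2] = 2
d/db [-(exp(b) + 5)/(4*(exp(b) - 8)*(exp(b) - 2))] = (exp(2*b) + 10*exp(b) - 66)*exp(b)/(4*(exp(4*b) - 20*exp(3*b) + 132*exp(2*b) - 320*exp(b) + 256))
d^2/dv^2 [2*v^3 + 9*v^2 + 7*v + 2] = 12*v + 18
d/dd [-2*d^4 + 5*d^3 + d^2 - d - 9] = -8*d^3 + 15*d^2 + 2*d - 1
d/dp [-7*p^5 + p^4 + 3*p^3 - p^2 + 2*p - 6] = -35*p^4 + 4*p^3 + 9*p^2 - 2*p + 2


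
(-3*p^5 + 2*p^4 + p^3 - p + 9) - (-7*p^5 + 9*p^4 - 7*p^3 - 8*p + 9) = 4*p^5 - 7*p^4 + 8*p^3 + 7*p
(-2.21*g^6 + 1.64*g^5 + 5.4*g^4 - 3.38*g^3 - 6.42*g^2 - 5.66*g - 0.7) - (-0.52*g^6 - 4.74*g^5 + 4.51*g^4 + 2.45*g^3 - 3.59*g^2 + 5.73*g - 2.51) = -1.69*g^6 + 6.38*g^5 + 0.890000000000001*g^4 - 5.83*g^3 - 2.83*g^2 - 11.39*g + 1.81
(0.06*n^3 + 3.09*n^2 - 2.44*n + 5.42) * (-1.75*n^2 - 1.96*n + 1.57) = -0.105*n^5 - 5.5251*n^4 - 1.6922*n^3 + 0.148700000000001*n^2 - 14.454*n + 8.5094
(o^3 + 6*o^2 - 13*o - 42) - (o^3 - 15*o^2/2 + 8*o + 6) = 27*o^2/2 - 21*o - 48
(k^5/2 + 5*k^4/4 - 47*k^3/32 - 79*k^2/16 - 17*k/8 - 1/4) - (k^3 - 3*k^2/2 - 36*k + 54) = k^5/2 + 5*k^4/4 - 79*k^3/32 - 55*k^2/16 + 271*k/8 - 217/4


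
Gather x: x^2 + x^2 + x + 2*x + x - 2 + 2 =2*x^2 + 4*x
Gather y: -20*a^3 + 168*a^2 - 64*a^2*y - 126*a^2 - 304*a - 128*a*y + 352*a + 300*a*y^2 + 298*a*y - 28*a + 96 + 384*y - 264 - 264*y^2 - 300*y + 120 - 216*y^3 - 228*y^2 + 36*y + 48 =-20*a^3 + 42*a^2 + 20*a - 216*y^3 + y^2*(300*a - 492) + y*(-64*a^2 + 170*a + 120)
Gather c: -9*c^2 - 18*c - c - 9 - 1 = -9*c^2 - 19*c - 10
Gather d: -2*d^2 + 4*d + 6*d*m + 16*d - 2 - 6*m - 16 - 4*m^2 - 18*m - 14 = -2*d^2 + d*(6*m + 20) - 4*m^2 - 24*m - 32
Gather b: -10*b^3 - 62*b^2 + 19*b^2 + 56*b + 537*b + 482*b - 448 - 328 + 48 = -10*b^3 - 43*b^2 + 1075*b - 728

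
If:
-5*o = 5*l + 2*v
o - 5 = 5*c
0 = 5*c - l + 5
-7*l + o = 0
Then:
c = -1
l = 0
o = 0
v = 0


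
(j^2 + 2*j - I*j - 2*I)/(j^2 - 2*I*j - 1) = (j + 2)/(j - I)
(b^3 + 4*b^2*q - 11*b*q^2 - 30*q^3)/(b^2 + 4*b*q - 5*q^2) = (-b^2 + b*q + 6*q^2)/(-b + q)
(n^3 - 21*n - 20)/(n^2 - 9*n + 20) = (n^2 + 5*n + 4)/(n - 4)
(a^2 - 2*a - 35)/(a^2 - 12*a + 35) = (a + 5)/(a - 5)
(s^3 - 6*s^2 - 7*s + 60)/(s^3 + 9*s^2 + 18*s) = (s^2 - 9*s + 20)/(s*(s + 6))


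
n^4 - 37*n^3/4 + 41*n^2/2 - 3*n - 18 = (n - 6)*(n - 2)^2*(n + 3/4)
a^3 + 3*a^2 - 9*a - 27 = (a - 3)*(a + 3)^2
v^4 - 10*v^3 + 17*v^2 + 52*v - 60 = (v - 6)*(v - 5)*(v - 1)*(v + 2)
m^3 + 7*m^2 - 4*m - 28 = (m - 2)*(m + 2)*(m + 7)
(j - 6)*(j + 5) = j^2 - j - 30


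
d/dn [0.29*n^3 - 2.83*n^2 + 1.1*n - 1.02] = 0.87*n^2 - 5.66*n + 1.1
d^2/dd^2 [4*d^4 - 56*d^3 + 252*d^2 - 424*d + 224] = 48*d^2 - 336*d + 504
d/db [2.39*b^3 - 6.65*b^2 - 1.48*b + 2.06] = 7.17*b^2 - 13.3*b - 1.48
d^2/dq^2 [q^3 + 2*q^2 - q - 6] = 6*q + 4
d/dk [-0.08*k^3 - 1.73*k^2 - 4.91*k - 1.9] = -0.24*k^2 - 3.46*k - 4.91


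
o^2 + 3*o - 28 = (o - 4)*(o + 7)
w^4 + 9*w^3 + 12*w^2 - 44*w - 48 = (w - 2)*(w + 1)*(w + 4)*(w + 6)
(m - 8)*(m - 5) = m^2 - 13*m + 40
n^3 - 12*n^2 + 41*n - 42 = (n - 7)*(n - 3)*(n - 2)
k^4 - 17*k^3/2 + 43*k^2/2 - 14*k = k*(k - 4)*(k - 7/2)*(k - 1)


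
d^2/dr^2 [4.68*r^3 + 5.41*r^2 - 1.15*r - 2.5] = 28.08*r + 10.82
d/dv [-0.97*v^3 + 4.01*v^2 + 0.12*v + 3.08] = -2.91*v^2 + 8.02*v + 0.12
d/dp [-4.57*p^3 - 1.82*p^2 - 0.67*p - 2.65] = -13.71*p^2 - 3.64*p - 0.67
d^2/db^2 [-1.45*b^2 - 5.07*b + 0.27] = -2.90000000000000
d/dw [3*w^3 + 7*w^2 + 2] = w*(9*w + 14)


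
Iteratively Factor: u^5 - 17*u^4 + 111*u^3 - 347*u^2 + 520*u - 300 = (u - 5)*(u^4 - 12*u^3 + 51*u^2 - 92*u + 60) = (u - 5)*(u - 2)*(u^3 - 10*u^2 + 31*u - 30) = (u - 5)*(u - 3)*(u - 2)*(u^2 - 7*u + 10) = (u - 5)^2*(u - 3)*(u - 2)*(u - 2)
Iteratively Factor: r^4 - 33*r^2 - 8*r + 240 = (r - 5)*(r^3 + 5*r^2 - 8*r - 48) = (r - 5)*(r + 4)*(r^2 + r - 12) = (r - 5)*(r - 3)*(r + 4)*(r + 4)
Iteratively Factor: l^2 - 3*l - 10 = (l - 5)*(l + 2)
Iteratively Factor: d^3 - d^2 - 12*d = (d + 3)*(d^2 - 4*d) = (d - 4)*(d + 3)*(d)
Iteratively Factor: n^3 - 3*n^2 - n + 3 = (n - 1)*(n^2 - 2*n - 3) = (n - 1)*(n + 1)*(n - 3)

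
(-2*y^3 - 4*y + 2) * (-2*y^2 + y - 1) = 4*y^5 - 2*y^4 + 10*y^3 - 8*y^2 + 6*y - 2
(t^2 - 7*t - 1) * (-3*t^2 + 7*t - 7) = -3*t^4 + 28*t^3 - 53*t^2 + 42*t + 7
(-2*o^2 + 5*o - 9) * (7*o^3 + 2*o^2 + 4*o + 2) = -14*o^5 + 31*o^4 - 61*o^3 - 2*o^2 - 26*o - 18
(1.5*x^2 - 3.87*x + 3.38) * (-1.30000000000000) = -1.95*x^2 + 5.031*x - 4.394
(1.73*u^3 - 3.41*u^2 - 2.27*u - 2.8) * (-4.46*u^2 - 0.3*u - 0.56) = -7.7158*u^5 + 14.6896*u^4 + 10.1784*u^3 + 15.0786*u^2 + 2.1112*u + 1.568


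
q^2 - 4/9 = (q - 2/3)*(q + 2/3)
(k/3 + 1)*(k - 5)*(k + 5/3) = k^3/3 - k^2/9 - 55*k/9 - 25/3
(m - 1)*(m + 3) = m^2 + 2*m - 3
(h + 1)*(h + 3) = h^2 + 4*h + 3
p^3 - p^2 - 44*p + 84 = (p - 6)*(p - 2)*(p + 7)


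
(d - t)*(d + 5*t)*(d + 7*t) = d^3 + 11*d^2*t + 23*d*t^2 - 35*t^3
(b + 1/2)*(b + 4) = b^2 + 9*b/2 + 2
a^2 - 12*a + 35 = (a - 7)*(a - 5)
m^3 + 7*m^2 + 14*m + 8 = (m + 1)*(m + 2)*(m + 4)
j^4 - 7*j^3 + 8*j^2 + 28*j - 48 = (j - 4)*(j - 3)*(j - 2)*(j + 2)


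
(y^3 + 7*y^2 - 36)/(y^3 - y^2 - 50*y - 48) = (y^2 + y - 6)/(y^2 - 7*y - 8)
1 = 1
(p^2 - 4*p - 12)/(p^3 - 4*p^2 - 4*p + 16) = (p - 6)/(p^2 - 6*p + 8)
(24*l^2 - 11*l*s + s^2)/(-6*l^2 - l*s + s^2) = (-8*l + s)/(2*l + s)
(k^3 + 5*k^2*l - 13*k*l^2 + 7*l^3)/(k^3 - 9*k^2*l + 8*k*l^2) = (k^2 + 6*k*l - 7*l^2)/(k*(k - 8*l))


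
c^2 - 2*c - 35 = (c - 7)*(c + 5)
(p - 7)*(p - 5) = p^2 - 12*p + 35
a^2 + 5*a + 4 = (a + 1)*(a + 4)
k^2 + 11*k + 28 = (k + 4)*(k + 7)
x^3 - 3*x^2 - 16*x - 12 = (x - 6)*(x + 1)*(x + 2)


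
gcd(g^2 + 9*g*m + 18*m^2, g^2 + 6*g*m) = g + 6*m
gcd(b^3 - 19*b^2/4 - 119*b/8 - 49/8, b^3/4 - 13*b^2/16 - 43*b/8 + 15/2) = 1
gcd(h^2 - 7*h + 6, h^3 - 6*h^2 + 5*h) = h - 1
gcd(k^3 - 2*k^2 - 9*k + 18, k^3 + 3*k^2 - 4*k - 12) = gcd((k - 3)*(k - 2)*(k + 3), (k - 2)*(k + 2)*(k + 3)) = k^2 + k - 6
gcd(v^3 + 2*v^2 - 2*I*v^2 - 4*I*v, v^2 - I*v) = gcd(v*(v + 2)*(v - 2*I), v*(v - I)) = v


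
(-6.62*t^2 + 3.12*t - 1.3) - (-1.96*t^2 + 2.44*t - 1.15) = -4.66*t^2 + 0.68*t - 0.15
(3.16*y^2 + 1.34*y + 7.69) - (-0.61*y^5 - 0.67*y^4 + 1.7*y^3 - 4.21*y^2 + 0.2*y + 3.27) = 0.61*y^5 + 0.67*y^4 - 1.7*y^3 + 7.37*y^2 + 1.14*y + 4.42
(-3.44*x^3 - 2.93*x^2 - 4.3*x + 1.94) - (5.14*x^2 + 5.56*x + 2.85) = -3.44*x^3 - 8.07*x^2 - 9.86*x - 0.91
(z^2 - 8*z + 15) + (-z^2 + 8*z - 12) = 3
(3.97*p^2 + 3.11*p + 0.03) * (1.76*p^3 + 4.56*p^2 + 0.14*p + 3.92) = 6.9872*p^5 + 23.5768*p^4 + 14.7902*p^3 + 16.1346*p^2 + 12.1954*p + 0.1176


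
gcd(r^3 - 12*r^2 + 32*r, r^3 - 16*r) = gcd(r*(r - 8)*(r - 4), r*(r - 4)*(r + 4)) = r^2 - 4*r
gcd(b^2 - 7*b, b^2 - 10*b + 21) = b - 7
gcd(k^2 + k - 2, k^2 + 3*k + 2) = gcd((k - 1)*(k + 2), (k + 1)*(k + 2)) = k + 2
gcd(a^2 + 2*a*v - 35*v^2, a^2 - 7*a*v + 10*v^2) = -a + 5*v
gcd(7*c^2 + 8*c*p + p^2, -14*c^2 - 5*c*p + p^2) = 1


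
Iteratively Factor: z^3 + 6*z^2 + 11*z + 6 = (z + 3)*(z^2 + 3*z + 2) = (z + 1)*(z + 3)*(z + 2)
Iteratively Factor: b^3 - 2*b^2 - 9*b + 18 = (b - 2)*(b^2 - 9) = (b - 3)*(b - 2)*(b + 3)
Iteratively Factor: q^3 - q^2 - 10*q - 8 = (q + 2)*(q^2 - 3*q - 4) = (q + 1)*(q + 2)*(q - 4)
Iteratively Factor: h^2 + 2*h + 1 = (h + 1)*(h + 1)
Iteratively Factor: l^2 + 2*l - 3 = (l + 3)*(l - 1)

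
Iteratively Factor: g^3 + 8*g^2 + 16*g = (g + 4)*(g^2 + 4*g) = (g + 4)^2*(g)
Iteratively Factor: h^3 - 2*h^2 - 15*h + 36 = (h - 3)*(h^2 + h - 12) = (h - 3)^2*(h + 4)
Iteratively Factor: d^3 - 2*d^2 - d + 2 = (d - 1)*(d^2 - d - 2) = (d - 2)*(d - 1)*(d + 1)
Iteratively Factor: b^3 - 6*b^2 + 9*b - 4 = (b - 4)*(b^2 - 2*b + 1) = (b - 4)*(b - 1)*(b - 1)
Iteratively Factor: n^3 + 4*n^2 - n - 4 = (n - 1)*(n^2 + 5*n + 4) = (n - 1)*(n + 4)*(n + 1)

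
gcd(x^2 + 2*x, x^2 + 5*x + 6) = x + 2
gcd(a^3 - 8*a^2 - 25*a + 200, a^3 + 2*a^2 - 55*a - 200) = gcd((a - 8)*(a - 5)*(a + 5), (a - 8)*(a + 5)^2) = a^2 - 3*a - 40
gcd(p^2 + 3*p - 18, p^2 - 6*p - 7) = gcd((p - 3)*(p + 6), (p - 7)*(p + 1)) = 1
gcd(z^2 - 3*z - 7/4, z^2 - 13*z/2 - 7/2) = z + 1/2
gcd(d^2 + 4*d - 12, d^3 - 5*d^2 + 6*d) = d - 2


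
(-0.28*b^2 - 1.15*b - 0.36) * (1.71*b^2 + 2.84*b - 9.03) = -0.4788*b^4 - 2.7617*b^3 - 1.3532*b^2 + 9.3621*b + 3.2508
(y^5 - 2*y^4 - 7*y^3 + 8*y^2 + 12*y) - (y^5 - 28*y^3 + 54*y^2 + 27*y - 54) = -2*y^4 + 21*y^3 - 46*y^2 - 15*y + 54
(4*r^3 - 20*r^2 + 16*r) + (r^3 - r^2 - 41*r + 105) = 5*r^3 - 21*r^2 - 25*r + 105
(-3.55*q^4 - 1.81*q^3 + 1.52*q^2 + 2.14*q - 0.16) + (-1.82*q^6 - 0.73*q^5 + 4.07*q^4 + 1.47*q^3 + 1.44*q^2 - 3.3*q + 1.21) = -1.82*q^6 - 0.73*q^5 + 0.52*q^4 - 0.34*q^3 + 2.96*q^2 - 1.16*q + 1.05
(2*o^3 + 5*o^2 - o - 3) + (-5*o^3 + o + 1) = -3*o^3 + 5*o^2 - 2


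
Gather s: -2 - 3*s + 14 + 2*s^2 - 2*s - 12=2*s^2 - 5*s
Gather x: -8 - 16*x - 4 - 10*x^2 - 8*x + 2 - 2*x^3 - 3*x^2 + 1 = -2*x^3 - 13*x^2 - 24*x - 9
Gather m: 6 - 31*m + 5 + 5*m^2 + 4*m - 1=5*m^2 - 27*m + 10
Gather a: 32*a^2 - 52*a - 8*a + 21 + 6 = 32*a^2 - 60*a + 27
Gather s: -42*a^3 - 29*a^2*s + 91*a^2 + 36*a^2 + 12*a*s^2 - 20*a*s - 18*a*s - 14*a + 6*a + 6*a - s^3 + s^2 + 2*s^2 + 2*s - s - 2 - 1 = -42*a^3 + 127*a^2 - 2*a - s^3 + s^2*(12*a + 3) + s*(-29*a^2 - 38*a + 1) - 3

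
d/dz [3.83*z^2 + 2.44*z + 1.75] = 7.66*z + 2.44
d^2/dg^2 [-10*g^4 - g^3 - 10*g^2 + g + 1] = -120*g^2 - 6*g - 20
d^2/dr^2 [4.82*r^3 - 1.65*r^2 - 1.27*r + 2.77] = 28.92*r - 3.3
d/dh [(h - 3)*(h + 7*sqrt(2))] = 2*h - 3 + 7*sqrt(2)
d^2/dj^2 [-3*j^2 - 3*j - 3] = -6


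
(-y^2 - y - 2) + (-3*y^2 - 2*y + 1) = -4*y^2 - 3*y - 1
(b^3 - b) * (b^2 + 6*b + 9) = b^5 + 6*b^4 + 8*b^3 - 6*b^2 - 9*b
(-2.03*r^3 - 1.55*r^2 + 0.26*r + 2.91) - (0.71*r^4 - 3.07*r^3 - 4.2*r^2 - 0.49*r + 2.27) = -0.71*r^4 + 1.04*r^3 + 2.65*r^2 + 0.75*r + 0.64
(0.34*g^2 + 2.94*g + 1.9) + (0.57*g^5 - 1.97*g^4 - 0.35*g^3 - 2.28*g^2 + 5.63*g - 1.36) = 0.57*g^5 - 1.97*g^4 - 0.35*g^3 - 1.94*g^2 + 8.57*g + 0.54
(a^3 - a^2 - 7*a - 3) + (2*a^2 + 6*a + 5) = a^3 + a^2 - a + 2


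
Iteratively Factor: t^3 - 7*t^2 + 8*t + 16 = (t + 1)*(t^2 - 8*t + 16) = (t - 4)*(t + 1)*(t - 4)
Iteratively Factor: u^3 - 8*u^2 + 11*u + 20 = (u + 1)*(u^2 - 9*u + 20) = (u - 4)*(u + 1)*(u - 5)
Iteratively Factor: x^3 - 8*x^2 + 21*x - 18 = (x - 2)*(x^2 - 6*x + 9) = (x - 3)*(x - 2)*(x - 3)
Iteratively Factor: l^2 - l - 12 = (l - 4)*(l + 3)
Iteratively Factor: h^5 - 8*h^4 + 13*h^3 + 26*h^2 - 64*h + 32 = (h - 1)*(h^4 - 7*h^3 + 6*h^2 + 32*h - 32) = (h - 4)*(h - 1)*(h^3 - 3*h^2 - 6*h + 8) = (h - 4)*(h - 1)^2*(h^2 - 2*h - 8) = (h - 4)*(h - 1)^2*(h + 2)*(h - 4)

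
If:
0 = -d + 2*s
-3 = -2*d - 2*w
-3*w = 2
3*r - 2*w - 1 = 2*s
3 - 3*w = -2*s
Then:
No Solution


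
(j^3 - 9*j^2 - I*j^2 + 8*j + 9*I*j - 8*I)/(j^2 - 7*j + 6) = (j^2 - j*(8 + I) + 8*I)/(j - 6)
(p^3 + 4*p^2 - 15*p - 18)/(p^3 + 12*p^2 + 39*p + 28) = (p^2 + 3*p - 18)/(p^2 + 11*p + 28)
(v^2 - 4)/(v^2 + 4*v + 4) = (v - 2)/(v + 2)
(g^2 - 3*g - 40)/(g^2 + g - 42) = (g^2 - 3*g - 40)/(g^2 + g - 42)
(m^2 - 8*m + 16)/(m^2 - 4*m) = (m - 4)/m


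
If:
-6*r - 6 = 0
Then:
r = -1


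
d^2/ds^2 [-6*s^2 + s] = -12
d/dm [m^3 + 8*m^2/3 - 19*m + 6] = 3*m^2 + 16*m/3 - 19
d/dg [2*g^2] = 4*g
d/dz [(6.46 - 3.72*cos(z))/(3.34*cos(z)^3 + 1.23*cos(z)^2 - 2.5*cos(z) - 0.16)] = (-24.8496*cos(z)^3 + 60.1536*cos(z)^2 + 15.8916*cos(z) - 16.7452)*sin(z)/(11.1556*cos(z)^6 + 8.2164*cos(z)^5 - 15.1871*cos(z)^4 - 7.2188*cos(z)^3 + 5.8564*cos(z)^2 + 0.8*cos(z) + 0.0256)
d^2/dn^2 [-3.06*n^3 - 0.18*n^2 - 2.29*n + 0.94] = -18.36*n - 0.36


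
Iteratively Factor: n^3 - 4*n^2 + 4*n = (n)*(n^2 - 4*n + 4) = n*(n - 2)*(n - 2)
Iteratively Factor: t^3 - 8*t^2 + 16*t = (t - 4)*(t^2 - 4*t) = (t - 4)^2*(t)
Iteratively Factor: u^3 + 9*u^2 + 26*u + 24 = (u + 4)*(u^2 + 5*u + 6) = (u + 3)*(u + 4)*(u + 2)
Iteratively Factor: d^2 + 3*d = (d)*(d + 3)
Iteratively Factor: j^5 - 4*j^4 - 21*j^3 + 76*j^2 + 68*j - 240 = (j - 2)*(j^4 - 2*j^3 - 25*j^2 + 26*j + 120) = (j - 2)*(j + 4)*(j^3 - 6*j^2 - j + 30) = (j - 3)*(j - 2)*(j + 4)*(j^2 - 3*j - 10) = (j - 5)*(j - 3)*(j - 2)*(j + 4)*(j + 2)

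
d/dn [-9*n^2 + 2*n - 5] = 2 - 18*n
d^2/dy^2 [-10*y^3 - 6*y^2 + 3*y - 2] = -60*y - 12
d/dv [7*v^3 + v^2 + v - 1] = 21*v^2 + 2*v + 1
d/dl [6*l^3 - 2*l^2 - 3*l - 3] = 18*l^2 - 4*l - 3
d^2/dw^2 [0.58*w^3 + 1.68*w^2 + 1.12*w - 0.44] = 3.48*w + 3.36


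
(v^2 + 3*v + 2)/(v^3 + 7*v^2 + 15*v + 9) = (v + 2)/(v^2 + 6*v + 9)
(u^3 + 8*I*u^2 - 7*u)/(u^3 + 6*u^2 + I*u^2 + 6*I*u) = (u + 7*I)/(u + 6)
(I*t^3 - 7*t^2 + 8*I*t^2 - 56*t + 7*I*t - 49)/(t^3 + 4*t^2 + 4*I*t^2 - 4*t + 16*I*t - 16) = (I*t^3 + t^2*(-7 + 8*I) + t*(-56 + 7*I) - 49)/(t^3 + t^2*(4 + 4*I) + t*(-4 + 16*I) - 16)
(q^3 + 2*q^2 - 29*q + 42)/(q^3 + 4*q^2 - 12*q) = (q^2 + 4*q - 21)/(q*(q + 6))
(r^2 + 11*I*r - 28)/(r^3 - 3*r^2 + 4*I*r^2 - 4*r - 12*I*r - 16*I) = (r + 7*I)/(r^2 - 3*r - 4)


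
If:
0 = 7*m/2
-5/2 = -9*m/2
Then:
No Solution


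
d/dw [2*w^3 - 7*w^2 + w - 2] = 6*w^2 - 14*w + 1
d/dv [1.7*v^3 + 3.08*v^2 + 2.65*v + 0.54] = 5.1*v^2 + 6.16*v + 2.65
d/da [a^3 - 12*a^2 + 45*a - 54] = 3*a^2 - 24*a + 45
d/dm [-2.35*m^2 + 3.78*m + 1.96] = 3.78 - 4.7*m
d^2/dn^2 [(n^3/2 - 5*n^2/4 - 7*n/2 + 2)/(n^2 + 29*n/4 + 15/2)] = 4*(899*n^3 + 3702*n^2 + 6612*n + 6724)/(64*n^6 + 1392*n^5 + 11532*n^4 + 45269*n^3 + 86490*n^2 + 78300*n + 27000)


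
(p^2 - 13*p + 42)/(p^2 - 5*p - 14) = (p - 6)/(p + 2)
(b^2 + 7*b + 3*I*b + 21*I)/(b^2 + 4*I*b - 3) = (b + 7)/(b + I)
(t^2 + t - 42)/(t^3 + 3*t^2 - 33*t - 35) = (t - 6)/(t^2 - 4*t - 5)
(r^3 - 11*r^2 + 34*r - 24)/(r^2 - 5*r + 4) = r - 6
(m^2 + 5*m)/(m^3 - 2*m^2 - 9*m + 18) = m*(m + 5)/(m^3 - 2*m^2 - 9*m + 18)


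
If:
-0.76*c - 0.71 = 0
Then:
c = -0.93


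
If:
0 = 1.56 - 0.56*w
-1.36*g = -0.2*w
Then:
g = 0.41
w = 2.79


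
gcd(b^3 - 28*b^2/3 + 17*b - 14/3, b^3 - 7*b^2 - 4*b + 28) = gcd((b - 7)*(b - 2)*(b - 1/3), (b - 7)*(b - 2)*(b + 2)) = b^2 - 9*b + 14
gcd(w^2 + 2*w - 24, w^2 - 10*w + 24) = w - 4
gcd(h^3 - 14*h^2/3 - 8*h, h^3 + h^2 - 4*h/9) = h^2 + 4*h/3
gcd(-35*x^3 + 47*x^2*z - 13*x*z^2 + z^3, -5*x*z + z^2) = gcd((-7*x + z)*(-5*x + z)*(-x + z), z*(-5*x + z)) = 5*x - z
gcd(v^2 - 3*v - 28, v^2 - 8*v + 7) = v - 7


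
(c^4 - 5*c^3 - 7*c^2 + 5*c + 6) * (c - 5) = c^5 - 10*c^4 + 18*c^3 + 40*c^2 - 19*c - 30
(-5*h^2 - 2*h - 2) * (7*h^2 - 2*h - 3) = -35*h^4 - 4*h^3 + 5*h^2 + 10*h + 6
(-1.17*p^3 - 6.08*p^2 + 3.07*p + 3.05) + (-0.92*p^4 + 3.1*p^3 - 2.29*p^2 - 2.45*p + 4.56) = -0.92*p^4 + 1.93*p^3 - 8.37*p^2 + 0.62*p + 7.61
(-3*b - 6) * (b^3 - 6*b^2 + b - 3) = -3*b^4 + 12*b^3 + 33*b^2 + 3*b + 18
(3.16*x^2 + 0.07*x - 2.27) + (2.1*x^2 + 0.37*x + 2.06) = 5.26*x^2 + 0.44*x - 0.21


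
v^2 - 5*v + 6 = (v - 3)*(v - 2)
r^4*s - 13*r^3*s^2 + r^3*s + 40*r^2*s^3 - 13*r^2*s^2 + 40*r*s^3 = r*(r - 8*s)*(r - 5*s)*(r*s + s)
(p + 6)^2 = p^2 + 12*p + 36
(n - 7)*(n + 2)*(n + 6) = n^3 + n^2 - 44*n - 84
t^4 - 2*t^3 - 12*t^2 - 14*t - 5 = (t - 5)*(t + 1)^3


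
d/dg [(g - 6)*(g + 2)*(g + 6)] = 3*g^2 + 4*g - 36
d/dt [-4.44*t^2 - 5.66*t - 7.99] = -8.88*t - 5.66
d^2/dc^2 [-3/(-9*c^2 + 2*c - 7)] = 6*(-81*c^2 + 18*c + 4*(9*c - 1)^2 - 63)/(9*c^2 - 2*c + 7)^3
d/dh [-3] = 0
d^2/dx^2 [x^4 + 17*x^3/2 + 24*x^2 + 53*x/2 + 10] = 12*x^2 + 51*x + 48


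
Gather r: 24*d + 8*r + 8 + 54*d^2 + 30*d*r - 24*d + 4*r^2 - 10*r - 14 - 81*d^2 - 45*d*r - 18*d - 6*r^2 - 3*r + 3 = -27*d^2 - 18*d - 2*r^2 + r*(-15*d - 5) - 3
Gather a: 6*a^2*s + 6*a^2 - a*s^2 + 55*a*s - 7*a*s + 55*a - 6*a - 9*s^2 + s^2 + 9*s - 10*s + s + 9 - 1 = a^2*(6*s + 6) + a*(-s^2 + 48*s + 49) - 8*s^2 + 8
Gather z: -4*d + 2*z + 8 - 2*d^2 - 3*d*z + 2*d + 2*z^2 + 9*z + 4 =-2*d^2 - 2*d + 2*z^2 + z*(11 - 3*d) + 12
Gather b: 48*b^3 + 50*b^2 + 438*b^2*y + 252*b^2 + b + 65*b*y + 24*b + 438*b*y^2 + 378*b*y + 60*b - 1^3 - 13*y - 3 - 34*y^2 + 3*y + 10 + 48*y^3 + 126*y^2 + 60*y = 48*b^3 + b^2*(438*y + 302) + b*(438*y^2 + 443*y + 85) + 48*y^3 + 92*y^2 + 50*y + 6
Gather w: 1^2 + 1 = 2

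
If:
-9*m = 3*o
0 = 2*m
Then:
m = 0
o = 0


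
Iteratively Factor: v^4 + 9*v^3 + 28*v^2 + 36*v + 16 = (v + 2)*(v^3 + 7*v^2 + 14*v + 8) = (v + 2)*(v + 4)*(v^2 + 3*v + 2) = (v + 2)^2*(v + 4)*(v + 1)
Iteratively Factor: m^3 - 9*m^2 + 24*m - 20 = (m - 2)*(m^2 - 7*m + 10) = (m - 5)*(m - 2)*(m - 2)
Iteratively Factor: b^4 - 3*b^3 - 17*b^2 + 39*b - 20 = (b + 4)*(b^3 - 7*b^2 + 11*b - 5) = (b - 1)*(b + 4)*(b^2 - 6*b + 5) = (b - 1)^2*(b + 4)*(b - 5)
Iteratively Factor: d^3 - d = (d - 1)*(d^2 + d) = (d - 1)*(d + 1)*(d)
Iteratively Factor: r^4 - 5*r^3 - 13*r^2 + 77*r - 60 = (r - 1)*(r^3 - 4*r^2 - 17*r + 60) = (r - 5)*(r - 1)*(r^2 + r - 12) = (r - 5)*(r - 1)*(r + 4)*(r - 3)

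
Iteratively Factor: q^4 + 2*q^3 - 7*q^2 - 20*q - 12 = (q - 3)*(q^3 + 5*q^2 + 8*q + 4) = (q - 3)*(q + 2)*(q^2 + 3*q + 2) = (q - 3)*(q + 1)*(q + 2)*(q + 2)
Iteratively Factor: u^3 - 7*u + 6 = (u - 1)*(u^2 + u - 6) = (u - 1)*(u + 3)*(u - 2)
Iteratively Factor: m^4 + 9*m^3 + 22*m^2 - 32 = (m - 1)*(m^3 + 10*m^2 + 32*m + 32) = (m - 1)*(m + 2)*(m^2 + 8*m + 16) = (m - 1)*(m + 2)*(m + 4)*(m + 4)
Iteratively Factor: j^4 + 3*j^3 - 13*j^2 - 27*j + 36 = (j + 3)*(j^3 - 13*j + 12) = (j - 3)*(j + 3)*(j^2 + 3*j - 4) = (j - 3)*(j + 3)*(j + 4)*(j - 1)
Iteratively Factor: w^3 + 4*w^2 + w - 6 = (w + 2)*(w^2 + 2*w - 3) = (w - 1)*(w + 2)*(w + 3)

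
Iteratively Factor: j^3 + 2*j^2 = (j)*(j^2 + 2*j) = j^2*(j + 2)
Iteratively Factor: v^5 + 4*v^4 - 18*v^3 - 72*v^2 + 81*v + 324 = (v + 3)*(v^4 + v^3 - 21*v^2 - 9*v + 108) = (v - 3)*(v + 3)*(v^3 + 4*v^2 - 9*v - 36) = (v - 3)*(v + 3)*(v + 4)*(v^2 - 9) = (v - 3)*(v + 3)^2*(v + 4)*(v - 3)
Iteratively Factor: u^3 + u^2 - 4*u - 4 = (u + 2)*(u^2 - u - 2) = (u - 2)*(u + 2)*(u + 1)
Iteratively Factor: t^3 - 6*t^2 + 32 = (t - 4)*(t^2 - 2*t - 8) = (t - 4)*(t + 2)*(t - 4)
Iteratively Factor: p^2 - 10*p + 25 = (p - 5)*(p - 5)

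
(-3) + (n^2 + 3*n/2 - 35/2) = n^2 + 3*n/2 - 41/2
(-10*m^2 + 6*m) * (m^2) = -10*m^4 + 6*m^3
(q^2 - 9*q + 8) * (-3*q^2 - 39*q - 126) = -3*q^4 - 12*q^3 + 201*q^2 + 822*q - 1008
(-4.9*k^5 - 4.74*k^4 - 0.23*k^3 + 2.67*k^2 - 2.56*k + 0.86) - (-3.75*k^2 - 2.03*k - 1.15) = -4.9*k^5 - 4.74*k^4 - 0.23*k^3 + 6.42*k^2 - 0.53*k + 2.01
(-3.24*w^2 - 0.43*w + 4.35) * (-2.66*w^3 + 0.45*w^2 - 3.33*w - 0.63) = 8.6184*w^5 - 0.3142*w^4 - 0.975299999999999*w^3 + 5.4306*w^2 - 14.2146*w - 2.7405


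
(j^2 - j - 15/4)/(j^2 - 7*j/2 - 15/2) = (j - 5/2)/(j - 5)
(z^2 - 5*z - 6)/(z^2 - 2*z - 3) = (z - 6)/(z - 3)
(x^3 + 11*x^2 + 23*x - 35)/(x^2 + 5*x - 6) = (x^2 + 12*x + 35)/(x + 6)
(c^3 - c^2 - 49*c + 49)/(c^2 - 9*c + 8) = (c^2 - 49)/(c - 8)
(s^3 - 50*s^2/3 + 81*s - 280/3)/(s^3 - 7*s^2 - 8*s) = (3*s^2 - 26*s + 35)/(3*s*(s + 1))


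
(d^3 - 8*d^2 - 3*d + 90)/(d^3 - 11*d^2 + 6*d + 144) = (d - 5)/(d - 8)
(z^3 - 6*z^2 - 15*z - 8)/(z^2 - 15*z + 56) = (z^2 + 2*z + 1)/(z - 7)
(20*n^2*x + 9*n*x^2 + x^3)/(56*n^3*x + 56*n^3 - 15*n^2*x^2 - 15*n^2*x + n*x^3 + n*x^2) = x*(20*n^2 + 9*n*x + x^2)/(n*(56*n^2*x + 56*n^2 - 15*n*x^2 - 15*n*x + x^3 + x^2))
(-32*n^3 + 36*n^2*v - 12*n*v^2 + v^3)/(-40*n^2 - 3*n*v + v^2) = (4*n^2 - 4*n*v + v^2)/(5*n + v)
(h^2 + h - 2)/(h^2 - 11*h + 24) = (h^2 + h - 2)/(h^2 - 11*h + 24)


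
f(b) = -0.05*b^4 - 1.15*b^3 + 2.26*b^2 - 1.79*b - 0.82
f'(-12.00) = -207.23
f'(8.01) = -289.72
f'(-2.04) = -23.67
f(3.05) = -22.21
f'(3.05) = -25.77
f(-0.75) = 2.26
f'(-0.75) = -7.04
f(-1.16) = 6.00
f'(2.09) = -9.24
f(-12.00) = 1296.50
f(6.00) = -243.40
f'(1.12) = -1.34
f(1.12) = -1.68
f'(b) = -0.2*b^3 - 3.45*b^2 + 4.52*b - 1.79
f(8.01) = -666.99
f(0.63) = -1.35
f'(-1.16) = -11.36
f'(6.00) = -142.07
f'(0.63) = -0.36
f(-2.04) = 21.13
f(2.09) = -6.14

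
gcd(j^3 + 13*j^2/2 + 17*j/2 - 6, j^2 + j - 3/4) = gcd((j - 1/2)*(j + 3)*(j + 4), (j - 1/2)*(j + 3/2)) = j - 1/2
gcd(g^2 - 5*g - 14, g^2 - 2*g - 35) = g - 7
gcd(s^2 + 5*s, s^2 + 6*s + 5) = s + 5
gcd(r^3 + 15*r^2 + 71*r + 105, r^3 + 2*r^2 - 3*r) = r + 3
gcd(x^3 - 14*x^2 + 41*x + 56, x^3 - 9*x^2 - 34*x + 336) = x^2 - 15*x + 56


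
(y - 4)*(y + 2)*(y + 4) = y^3 + 2*y^2 - 16*y - 32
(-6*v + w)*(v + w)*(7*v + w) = -42*v^3 - 41*v^2*w + 2*v*w^2 + w^3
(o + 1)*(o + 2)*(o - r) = o^3 - o^2*r + 3*o^2 - 3*o*r + 2*o - 2*r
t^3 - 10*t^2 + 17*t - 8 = (t - 8)*(t - 1)^2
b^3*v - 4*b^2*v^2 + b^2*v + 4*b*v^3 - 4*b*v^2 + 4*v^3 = (b - 2*v)^2*(b*v + v)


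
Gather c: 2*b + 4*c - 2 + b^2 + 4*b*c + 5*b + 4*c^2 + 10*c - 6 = b^2 + 7*b + 4*c^2 + c*(4*b + 14) - 8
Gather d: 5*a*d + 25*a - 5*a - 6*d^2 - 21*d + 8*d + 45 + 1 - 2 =20*a - 6*d^2 + d*(5*a - 13) + 44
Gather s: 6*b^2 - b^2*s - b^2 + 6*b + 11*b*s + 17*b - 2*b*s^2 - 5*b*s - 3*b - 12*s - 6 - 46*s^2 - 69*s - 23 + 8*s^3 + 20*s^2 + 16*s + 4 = 5*b^2 + 20*b + 8*s^3 + s^2*(-2*b - 26) + s*(-b^2 + 6*b - 65) - 25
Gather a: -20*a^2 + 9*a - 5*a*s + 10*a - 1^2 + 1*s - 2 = -20*a^2 + a*(19 - 5*s) + s - 3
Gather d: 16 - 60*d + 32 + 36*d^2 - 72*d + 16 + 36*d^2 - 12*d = 72*d^2 - 144*d + 64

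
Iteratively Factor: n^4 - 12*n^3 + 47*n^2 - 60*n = (n - 5)*(n^3 - 7*n^2 + 12*n) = (n - 5)*(n - 4)*(n^2 - 3*n) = n*(n - 5)*(n - 4)*(n - 3)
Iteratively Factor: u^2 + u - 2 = (u - 1)*(u + 2)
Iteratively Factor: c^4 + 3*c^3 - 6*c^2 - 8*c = (c - 2)*(c^3 + 5*c^2 + 4*c) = c*(c - 2)*(c^2 + 5*c + 4) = c*(c - 2)*(c + 1)*(c + 4)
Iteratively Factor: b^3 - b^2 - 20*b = (b + 4)*(b^2 - 5*b) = b*(b + 4)*(b - 5)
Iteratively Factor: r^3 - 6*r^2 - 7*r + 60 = (r - 4)*(r^2 - 2*r - 15) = (r - 4)*(r + 3)*(r - 5)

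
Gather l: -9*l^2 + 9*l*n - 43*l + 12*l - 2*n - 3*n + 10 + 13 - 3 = -9*l^2 + l*(9*n - 31) - 5*n + 20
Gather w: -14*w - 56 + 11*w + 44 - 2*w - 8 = -5*w - 20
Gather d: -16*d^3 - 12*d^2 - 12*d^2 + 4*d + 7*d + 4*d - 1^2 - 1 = -16*d^3 - 24*d^2 + 15*d - 2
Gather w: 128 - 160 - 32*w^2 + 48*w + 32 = -32*w^2 + 48*w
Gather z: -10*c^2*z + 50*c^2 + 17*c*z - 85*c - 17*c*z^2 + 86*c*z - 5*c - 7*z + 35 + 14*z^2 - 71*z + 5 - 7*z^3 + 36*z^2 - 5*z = 50*c^2 - 90*c - 7*z^3 + z^2*(50 - 17*c) + z*(-10*c^2 + 103*c - 83) + 40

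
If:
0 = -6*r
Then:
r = 0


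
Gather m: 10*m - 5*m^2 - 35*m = -5*m^2 - 25*m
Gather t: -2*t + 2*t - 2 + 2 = 0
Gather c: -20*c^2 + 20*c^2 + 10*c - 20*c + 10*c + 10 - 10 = 0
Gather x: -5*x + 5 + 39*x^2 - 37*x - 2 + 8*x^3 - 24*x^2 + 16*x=8*x^3 + 15*x^2 - 26*x + 3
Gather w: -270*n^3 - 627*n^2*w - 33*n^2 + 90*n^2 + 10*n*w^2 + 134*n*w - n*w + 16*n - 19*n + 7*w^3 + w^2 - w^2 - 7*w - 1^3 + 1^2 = -270*n^3 + 57*n^2 + 10*n*w^2 - 3*n + 7*w^3 + w*(-627*n^2 + 133*n - 7)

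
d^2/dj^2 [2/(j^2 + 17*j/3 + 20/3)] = 12*(-9*j^2 - 51*j + (6*j + 17)^2 - 60)/(3*j^2 + 17*j + 20)^3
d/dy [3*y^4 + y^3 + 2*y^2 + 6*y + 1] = 12*y^3 + 3*y^2 + 4*y + 6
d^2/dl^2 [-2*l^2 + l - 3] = -4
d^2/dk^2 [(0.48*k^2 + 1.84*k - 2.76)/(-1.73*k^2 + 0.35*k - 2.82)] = (-1.77635683940025e-15*k^4 - 11.595152*k^3 + 63.612792*k^2 + 43.832664*k - 37.520136)/(5.177717*k^6 - 3.142545*k^5 + 25.955709*k^4 - 10.287935*k^3 + 42.309306*k^2 - 8.35002*k + 22.425768)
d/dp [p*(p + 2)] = 2*p + 2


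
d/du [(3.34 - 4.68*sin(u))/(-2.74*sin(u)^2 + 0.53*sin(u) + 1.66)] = (-12.8232*sin(u)^2 + 18.3032*sin(u) - 9.539)*cos(u)/(7.5076*sin(u)^4 - 2.9044*sin(u)^3 - 8.8159*sin(u)^2 + 1.7596*sin(u) + 2.7556)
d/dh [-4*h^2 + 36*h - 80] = 36 - 8*h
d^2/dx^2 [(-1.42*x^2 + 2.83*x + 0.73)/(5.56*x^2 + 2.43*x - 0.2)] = (213.341648*x^3 + 125.927328*x^2 + 78.059064*x + 12.881834)/(171.879616*x^6 + 225.360144*x^5 + 79.945572*x^4 - 1.864053*x^3 - 2.87574*x^2 + 0.2916*x - 0.008)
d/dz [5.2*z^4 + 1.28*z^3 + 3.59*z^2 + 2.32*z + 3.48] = 20.8*z^3 + 3.84*z^2 + 7.18*z + 2.32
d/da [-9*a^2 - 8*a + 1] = -18*a - 8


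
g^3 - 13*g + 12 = (g - 3)*(g - 1)*(g + 4)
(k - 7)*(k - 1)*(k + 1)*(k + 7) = k^4 - 50*k^2 + 49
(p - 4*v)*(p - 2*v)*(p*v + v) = p^3*v - 6*p^2*v^2 + p^2*v + 8*p*v^3 - 6*p*v^2 + 8*v^3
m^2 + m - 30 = (m - 5)*(m + 6)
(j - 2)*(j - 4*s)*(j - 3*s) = j^3 - 7*j^2*s - 2*j^2 + 12*j*s^2 + 14*j*s - 24*s^2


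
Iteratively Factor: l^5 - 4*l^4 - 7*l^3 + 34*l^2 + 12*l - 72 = (l - 3)*(l^4 - l^3 - 10*l^2 + 4*l + 24) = (l - 3)*(l + 2)*(l^3 - 3*l^2 - 4*l + 12) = (l - 3)*(l + 2)^2*(l^2 - 5*l + 6) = (l - 3)^2*(l + 2)^2*(l - 2)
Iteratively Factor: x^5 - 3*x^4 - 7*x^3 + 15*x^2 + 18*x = (x + 2)*(x^4 - 5*x^3 + 3*x^2 + 9*x) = (x + 1)*(x + 2)*(x^3 - 6*x^2 + 9*x) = x*(x + 1)*(x + 2)*(x^2 - 6*x + 9) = x*(x - 3)*(x + 1)*(x + 2)*(x - 3)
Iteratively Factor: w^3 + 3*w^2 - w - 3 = (w + 1)*(w^2 + 2*w - 3) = (w - 1)*(w + 1)*(w + 3)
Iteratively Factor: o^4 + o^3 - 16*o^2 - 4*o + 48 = (o + 2)*(o^3 - o^2 - 14*o + 24) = (o - 2)*(o + 2)*(o^2 + o - 12) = (o - 2)*(o + 2)*(o + 4)*(o - 3)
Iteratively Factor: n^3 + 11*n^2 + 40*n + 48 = (n + 3)*(n^2 + 8*n + 16) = (n + 3)*(n + 4)*(n + 4)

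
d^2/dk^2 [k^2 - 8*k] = 2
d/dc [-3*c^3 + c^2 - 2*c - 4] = -9*c^2 + 2*c - 2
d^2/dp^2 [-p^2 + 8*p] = -2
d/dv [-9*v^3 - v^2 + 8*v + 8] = -27*v^2 - 2*v + 8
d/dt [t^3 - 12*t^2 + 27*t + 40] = 3*t^2 - 24*t + 27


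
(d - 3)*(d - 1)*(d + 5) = d^3 + d^2 - 17*d + 15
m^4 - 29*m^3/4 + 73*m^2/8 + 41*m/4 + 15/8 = (m - 5)*(m - 3)*(m + 1/4)*(m + 1/2)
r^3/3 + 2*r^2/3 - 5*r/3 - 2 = (r/3 + 1/3)*(r - 2)*(r + 3)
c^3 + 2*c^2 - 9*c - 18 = (c - 3)*(c + 2)*(c + 3)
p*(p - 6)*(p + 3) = p^3 - 3*p^2 - 18*p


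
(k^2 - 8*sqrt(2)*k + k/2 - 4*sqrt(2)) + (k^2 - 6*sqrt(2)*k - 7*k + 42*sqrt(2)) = 2*k^2 - 14*sqrt(2)*k - 13*k/2 + 38*sqrt(2)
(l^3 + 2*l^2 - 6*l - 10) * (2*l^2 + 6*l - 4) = 2*l^5 + 10*l^4 - 4*l^3 - 64*l^2 - 36*l + 40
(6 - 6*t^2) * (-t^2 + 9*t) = 6*t^4 - 54*t^3 - 6*t^2 + 54*t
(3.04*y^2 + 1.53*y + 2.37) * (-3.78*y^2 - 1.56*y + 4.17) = -11.4912*y^4 - 10.5258*y^3 + 1.3314*y^2 + 2.6829*y + 9.8829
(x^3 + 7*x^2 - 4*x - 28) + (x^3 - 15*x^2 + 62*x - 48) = 2*x^3 - 8*x^2 + 58*x - 76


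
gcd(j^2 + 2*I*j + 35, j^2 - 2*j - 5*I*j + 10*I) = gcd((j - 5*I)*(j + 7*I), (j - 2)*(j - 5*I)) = j - 5*I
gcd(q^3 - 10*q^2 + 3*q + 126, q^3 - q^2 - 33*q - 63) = q^2 - 4*q - 21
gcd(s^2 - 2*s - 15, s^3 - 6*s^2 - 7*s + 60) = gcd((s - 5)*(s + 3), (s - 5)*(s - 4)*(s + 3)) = s^2 - 2*s - 15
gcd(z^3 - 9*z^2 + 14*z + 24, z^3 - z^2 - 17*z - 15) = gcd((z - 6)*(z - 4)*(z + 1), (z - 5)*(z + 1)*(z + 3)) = z + 1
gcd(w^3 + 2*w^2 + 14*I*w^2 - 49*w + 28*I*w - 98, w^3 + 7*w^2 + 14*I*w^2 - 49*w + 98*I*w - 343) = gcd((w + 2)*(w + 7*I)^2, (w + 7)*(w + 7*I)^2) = w^2 + 14*I*w - 49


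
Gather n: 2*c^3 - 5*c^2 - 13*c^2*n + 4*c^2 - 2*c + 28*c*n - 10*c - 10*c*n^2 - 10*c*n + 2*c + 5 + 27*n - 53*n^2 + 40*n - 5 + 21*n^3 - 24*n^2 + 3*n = 2*c^3 - c^2 - 10*c + 21*n^3 + n^2*(-10*c - 77) + n*(-13*c^2 + 18*c + 70)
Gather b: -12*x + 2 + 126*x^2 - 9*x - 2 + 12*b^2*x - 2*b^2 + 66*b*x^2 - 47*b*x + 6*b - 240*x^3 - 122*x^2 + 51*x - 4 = b^2*(12*x - 2) + b*(66*x^2 - 47*x + 6) - 240*x^3 + 4*x^2 + 30*x - 4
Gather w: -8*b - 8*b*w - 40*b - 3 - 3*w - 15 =-48*b + w*(-8*b - 3) - 18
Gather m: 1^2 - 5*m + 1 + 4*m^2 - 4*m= 4*m^2 - 9*m + 2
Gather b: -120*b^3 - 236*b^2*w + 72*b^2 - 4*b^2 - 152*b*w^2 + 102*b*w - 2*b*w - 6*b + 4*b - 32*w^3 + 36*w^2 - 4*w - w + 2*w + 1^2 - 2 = -120*b^3 + b^2*(68 - 236*w) + b*(-152*w^2 + 100*w - 2) - 32*w^3 + 36*w^2 - 3*w - 1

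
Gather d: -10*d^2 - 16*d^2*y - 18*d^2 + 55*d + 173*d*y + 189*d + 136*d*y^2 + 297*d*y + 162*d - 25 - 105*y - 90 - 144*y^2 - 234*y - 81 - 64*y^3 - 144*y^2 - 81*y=d^2*(-16*y - 28) + d*(136*y^2 + 470*y + 406) - 64*y^3 - 288*y^2 - 420*y - 196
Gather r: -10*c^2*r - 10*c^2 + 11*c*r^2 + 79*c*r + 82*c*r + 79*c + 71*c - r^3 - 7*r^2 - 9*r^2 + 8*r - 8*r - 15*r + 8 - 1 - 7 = -10*c^2 + 150*c - r^3 + r^2*(11*c - 16) + r*(-10*c^2 + 161*c - 15)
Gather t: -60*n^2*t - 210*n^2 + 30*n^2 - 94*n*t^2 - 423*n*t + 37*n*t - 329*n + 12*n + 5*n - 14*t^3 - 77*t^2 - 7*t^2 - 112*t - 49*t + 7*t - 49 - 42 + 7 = -180*n^2 - 312*n - 14*t^3 + t^2*(-94*n - 84) + t*(-60*n^2 - 386*n - 154) - 84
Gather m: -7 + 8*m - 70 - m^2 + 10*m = -m^2 + 18*m - 77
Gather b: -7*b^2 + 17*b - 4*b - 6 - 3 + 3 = -7*b^2 + 13*b - 6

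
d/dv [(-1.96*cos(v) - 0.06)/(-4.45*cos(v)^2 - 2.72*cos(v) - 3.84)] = (8.722*cos(v)^2 + 0.534*cos(v) - 7.3632)*sin(v)/(19.8025*cos(v)^4 + 24.208*cos(v)^3 + 41.5744*cos(v)^2 + 20.8896*cos(v) + 14.7456)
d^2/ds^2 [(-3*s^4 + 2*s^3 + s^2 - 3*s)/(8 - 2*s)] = (9*s^4 - 98*s^3 + 312*s^2 - 96*s - 4)/(s^3 - 12*s^2 + 48*s - 64)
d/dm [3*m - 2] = 3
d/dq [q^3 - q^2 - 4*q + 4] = 3*q^2 - 2*q - 4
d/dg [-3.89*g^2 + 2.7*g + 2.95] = 2.7 - 7.78*g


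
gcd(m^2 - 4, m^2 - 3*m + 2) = m - 2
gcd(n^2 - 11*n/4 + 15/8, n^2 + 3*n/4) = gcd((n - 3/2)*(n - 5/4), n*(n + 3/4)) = 1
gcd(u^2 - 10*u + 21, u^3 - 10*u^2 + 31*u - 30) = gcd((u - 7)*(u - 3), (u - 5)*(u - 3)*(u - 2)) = u - 3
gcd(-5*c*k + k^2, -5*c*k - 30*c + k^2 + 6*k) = 5*c - k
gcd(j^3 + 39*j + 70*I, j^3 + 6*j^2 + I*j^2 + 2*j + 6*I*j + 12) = j + 2*I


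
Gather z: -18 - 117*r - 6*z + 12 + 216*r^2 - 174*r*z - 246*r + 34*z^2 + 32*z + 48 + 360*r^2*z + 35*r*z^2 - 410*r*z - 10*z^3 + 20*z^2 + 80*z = 216*r^2 - 363*r - 10*z^3 + z^2*(35*r + 54) + z*(360*r^2 - 584*r + 106) + 42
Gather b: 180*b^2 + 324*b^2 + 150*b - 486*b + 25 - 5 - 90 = 504*b^2 - 336*b - 70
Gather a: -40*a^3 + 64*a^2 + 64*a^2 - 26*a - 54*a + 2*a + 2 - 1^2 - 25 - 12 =-40*a^3 + 128*a^2 - 78*a - 36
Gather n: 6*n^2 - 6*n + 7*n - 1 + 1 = 6*n^2 + n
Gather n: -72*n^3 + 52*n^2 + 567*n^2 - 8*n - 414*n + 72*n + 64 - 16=-72*n^3 + 619*n^2 - 350*n + 48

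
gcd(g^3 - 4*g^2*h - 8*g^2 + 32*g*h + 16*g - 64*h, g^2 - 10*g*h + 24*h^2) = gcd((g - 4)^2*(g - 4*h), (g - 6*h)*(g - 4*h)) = g - 4*h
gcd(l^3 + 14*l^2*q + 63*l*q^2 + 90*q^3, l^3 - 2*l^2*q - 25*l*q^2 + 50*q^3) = l + 5*q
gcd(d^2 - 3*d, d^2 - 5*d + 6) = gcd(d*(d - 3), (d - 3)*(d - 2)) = d - 3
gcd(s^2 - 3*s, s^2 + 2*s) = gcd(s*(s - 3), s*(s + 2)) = s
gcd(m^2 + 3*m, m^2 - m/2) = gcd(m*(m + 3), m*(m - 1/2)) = m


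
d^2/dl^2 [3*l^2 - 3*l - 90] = 6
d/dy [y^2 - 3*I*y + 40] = 2*y - 3*I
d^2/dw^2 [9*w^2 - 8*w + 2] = 18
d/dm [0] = 0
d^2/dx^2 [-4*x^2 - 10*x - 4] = -8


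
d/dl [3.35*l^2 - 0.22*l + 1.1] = 6.7*l - 0.22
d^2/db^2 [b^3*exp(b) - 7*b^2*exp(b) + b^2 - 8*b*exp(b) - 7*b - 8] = b^3*exp(b) - b^2*exp(b) - 30*b*exp(b) - 30*exp(b) + 2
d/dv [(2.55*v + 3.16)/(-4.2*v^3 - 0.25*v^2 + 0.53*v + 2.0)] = (21.42*v^3 + 40.4535*v^2 + 1.58*v + 3.4252)/(17.64*v^6 + 2.1*v^5 - 4.3895*v^4 - 17.065*v^3 - 0.7191*v^2 + 2.12*v + 4.0)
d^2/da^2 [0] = 0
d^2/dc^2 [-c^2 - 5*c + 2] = -2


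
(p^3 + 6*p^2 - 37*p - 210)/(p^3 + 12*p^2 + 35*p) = (p - 6)/p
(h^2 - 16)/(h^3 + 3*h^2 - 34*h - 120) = (h - 4)/(h^2 - h - 30)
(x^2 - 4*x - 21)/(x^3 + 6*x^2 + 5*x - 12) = (x - 7)/(x^2 + 3*x - 4)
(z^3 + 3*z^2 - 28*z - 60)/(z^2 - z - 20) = (z^2 + 8*z + 12)/(z + 4)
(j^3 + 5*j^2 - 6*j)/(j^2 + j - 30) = j*(j - 1)/(j - 5)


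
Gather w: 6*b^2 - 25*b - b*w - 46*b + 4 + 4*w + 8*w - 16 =6*b^2 - 71*b + w*(12 - b) - 12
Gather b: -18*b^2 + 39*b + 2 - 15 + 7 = -18*b^2 + 39*b - 6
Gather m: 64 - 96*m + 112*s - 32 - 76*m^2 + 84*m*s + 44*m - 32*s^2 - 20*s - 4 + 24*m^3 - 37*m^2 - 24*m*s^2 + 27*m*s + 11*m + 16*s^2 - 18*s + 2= 24*m^3 - 113*m^2 + m*(-24*s^2 + 111*s - 41) - 16*s^2 + 74*s + 30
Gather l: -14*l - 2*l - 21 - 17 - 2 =-16*l - 40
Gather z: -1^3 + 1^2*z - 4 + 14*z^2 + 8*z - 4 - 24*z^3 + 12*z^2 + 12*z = -24*z^3 + 26*z^2 + 21*z - 9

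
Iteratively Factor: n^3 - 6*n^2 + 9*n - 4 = (n - 4)*(n^2 - 2*n + 1) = (n - 4)*(n - 1)*(n - 1)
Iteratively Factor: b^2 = (b)*(b)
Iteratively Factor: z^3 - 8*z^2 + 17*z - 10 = (z - 1)*(z^2 - 7*z + 10) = (z - 5)*(z - 1)*(z - 2)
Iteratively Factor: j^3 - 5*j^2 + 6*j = (j - 3)*(j^2 - 2*j) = j*(j - 3)*(j - 2)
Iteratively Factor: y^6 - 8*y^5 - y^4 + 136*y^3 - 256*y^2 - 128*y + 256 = (y - 4)*(y^5 - 4*y^4 - 17*y^3 + 68*y^2 + 16*y - 64) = (y - 4)^2*(y^4 - 17*y^2 + 16) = (y - 4)^3*(y^3 + 4*y^2 - y - 4) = (y - 4)^3*(y - 1)*(y^2 + 5*y + 4) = (y - 4)^3*(y - 1)*(y + 4)*(y + 1)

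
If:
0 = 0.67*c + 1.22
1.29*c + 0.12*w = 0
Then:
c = -1.82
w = 19.57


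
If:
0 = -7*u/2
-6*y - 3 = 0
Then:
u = 0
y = -1/2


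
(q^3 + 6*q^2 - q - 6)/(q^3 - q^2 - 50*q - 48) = (q - 1)/(q - 8)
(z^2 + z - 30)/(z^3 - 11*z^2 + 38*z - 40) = (z + 6)/(z^2 - 6*z + 8)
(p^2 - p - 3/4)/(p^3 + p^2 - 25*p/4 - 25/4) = (4*p^2 - 4*p - 3)/(4*p^3 + 4*p^2 - 25*p - 25)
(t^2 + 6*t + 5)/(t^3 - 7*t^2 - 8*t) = (t + 5)/(t*(t - 8))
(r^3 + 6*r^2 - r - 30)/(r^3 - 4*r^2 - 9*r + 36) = (r^2 + 3*r - 10)/(r^2 - 7*r + 12)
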